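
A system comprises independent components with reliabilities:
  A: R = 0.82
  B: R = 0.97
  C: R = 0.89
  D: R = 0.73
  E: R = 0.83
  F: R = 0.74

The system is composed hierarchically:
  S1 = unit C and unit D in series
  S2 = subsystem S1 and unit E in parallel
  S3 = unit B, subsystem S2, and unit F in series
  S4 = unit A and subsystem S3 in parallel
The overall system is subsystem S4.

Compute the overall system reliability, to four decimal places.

0.9415

Series (C and D): 0.890000 × 0.730000 = 0.649700
Parallel ([0.649700] and E): 1 − (1 − 0.649700)(1 − 0.830000) = 0.940449
Series (B, [0.940449], and F): 0.970000 × 0.940449 × 0.740000 = 0.675054
Parallel (A and [0.675054]): 1 − (1 − 0.820000)(1 − 0.675054) = 0.9415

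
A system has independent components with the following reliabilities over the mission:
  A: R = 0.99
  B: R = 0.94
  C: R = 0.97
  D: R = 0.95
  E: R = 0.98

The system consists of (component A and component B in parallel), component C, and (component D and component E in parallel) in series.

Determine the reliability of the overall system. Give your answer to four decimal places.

Parallel (A and B): 1 − (1 − 0.990000)(1 − 0.940000) = 0.999400
Parallel (D and E): 1 − (1 − 0.950000)(1 − 0.980000) = 0.999000
Series ([0.999400], C, and [0.999000]): 0.999400 × 0.970000 × 0.999000 = 0.9684

0.9684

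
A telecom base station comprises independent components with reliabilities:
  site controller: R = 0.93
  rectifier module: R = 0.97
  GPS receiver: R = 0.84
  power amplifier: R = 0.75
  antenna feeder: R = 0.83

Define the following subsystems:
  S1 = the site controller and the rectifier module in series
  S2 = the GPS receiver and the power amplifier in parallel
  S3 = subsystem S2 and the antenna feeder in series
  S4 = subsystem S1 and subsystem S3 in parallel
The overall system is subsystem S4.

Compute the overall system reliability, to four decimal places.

Series (site controller and rectifier module): 0.930000 × 0.970000 = 0.902100
Parallel (GPS receiver and power amplifier): 1 − (1 − 0.840000)(1 − 0.750000) = 0.960000
Series ([0.960000] and antenna feeder): 0.960000 × 0.830000 = 0.796800
Parallel ([0.902100] and [0.796800]): 1 − (1 − 0.902100)(1 − 0.796800) = 0.9801

0.9801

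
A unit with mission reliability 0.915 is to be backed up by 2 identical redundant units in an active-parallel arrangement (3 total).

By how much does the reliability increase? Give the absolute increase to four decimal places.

0.0844

R_before = 0.915
R_after = 1 − (1 − 0.915)^3 = 0.9994
ΔR = 0.9994 − 0.915 = 0.0844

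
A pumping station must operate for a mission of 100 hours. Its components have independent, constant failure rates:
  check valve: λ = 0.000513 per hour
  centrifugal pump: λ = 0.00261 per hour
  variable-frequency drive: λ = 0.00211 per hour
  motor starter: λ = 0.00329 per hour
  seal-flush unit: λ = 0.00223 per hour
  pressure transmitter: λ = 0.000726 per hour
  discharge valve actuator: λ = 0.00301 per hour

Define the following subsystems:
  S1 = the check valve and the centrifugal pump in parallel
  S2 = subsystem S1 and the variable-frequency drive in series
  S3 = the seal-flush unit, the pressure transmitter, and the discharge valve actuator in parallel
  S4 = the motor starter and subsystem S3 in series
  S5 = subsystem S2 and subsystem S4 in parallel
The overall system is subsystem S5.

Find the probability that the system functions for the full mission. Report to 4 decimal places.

0.9435

R(check valve) = exp(−0.000513 × 100) = 0.949994
R(centrifugal pump) = exp(−0.00261 × 100) = 0.770281
R(variable-frequency drive) = exp(−0.00211 × 100) = 0.809774
R(motor starter) = exp(−0.00329 × 100) = 0.719643
R(seal-flush unit) = exp(−0.00223 × 100) = 0.800115
R(pressure transmitter) = exp(−0.000726 × 100) = 0.929973
R(discharge valve actuator) = exp(−0.00301 × 100) = 0.740078
Parallel (check valve and centrifugal pump): 1 − (1 − 0.949994)(1 − 0.770281) = 0.988513
Series ([0.988513] and variable-frequency drive): 0.988513 × 0.809774 = 0.800472
Parallel (seal-flush unit, pressure transmitter, and discharge valve actuator): 1 − (1 − 0.800115)(1 − 0.929973)(1 − 0.740078) = 0.996362
Series (motor starter and [0.996362]): 0.719643 × 0.996362 = 0.717025
Parallel ([0.800472] and [0.717025]): 1 − (1 − 0.800472)(1 − 0.717025) = 0.9435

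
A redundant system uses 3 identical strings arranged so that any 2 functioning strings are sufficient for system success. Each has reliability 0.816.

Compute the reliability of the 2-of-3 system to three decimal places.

R = Σ_{i=2}^{3} C(3,i) p^i (1−p)^{3−i} with p = 0.816
C(3,2)·0.816^2·0.184^1 = 0.36755
C(3,3)·0.816^3·0.184^0 = 0.54334
Sum = 0.911

0.911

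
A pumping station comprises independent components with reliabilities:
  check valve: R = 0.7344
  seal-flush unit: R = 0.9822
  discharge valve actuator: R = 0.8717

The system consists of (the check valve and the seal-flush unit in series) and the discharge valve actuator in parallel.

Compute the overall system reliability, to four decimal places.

0.9642

Series (check valve and seal-flush unit): 0.734400 × 0.982200 = 0.721328
Parallel ([0.721328] and discharge valve actuator): 1 − (1 − 0.721328)(1 − 0.871700) = 0.9642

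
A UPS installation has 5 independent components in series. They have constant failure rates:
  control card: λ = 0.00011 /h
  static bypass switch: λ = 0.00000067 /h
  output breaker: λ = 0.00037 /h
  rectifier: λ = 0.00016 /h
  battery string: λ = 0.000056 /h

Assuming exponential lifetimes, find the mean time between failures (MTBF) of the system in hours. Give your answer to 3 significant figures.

1440

Series of exponential components: λ_sys = Σ λ_i
λ_sys = 0.00011 + 0.00000067 + 0.00037 + 0.00016 + 0.000056 = 6.9667e-04 /h
MTBF = 1 / λ_sys = 1440 h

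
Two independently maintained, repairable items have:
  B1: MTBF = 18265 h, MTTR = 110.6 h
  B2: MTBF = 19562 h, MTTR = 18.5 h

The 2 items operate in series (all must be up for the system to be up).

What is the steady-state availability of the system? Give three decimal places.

0.993

A(B1) = MTBF/(MTBF+MTTR) = 18265/(18265+110.6) = 0.993981
A(B2) = MTBF/(MTBF+MTTR) = 19562/(19562+18.5) = 0.999055
Series availability: 0.993981 × 0.999055 = 0.993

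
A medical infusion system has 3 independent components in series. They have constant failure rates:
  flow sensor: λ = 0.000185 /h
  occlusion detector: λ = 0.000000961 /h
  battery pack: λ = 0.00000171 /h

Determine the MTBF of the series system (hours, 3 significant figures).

5330

Series of exponential components: λ_sys = Σ λ_i
λ_sys = 0.000185 + 0.000000961 + 0.00000171 = 1.8767e-04 /h
MTBF = 1 / λ_sys = 5330 h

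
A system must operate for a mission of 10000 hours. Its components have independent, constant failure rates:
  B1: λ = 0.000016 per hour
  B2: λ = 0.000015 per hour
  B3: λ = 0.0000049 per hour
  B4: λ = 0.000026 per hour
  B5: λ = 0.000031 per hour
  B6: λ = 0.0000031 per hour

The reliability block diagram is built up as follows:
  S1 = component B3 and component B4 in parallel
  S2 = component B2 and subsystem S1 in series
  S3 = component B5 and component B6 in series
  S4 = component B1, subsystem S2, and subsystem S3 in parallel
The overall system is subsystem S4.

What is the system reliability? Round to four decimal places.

R(B1) = exp(−0.000016 × 10000) = 0.852144
R(B2) = exp(−0.000015 × 10000) = 0.860708
R(B3) = exp(−0.0000049 × 10000) = 0.952181
R(B4) = exp(−0.000026 × 10000) = 0.771052
R(B5) = exp(−0.000031 × 10000) = 0.733447
R(B6) = exp(−0.0000031 × 10000) = 0.969476
Parallel (B3 and B4): 1 − (1 − 0.952181)(1 − 0.771052) = 0.989052
Series (B2 and [0.989052]): 0.860708 × 0.989052 = 0.851285
Series (B5 and B6): 0.733447 × 0.969476 = 0.711059
Parallel (B1, [0.851285], and [0.711059]): 1 − (1 − 0.852144)(1 − 0.851285)(1 − 0.711059) = 0.9936

0.9936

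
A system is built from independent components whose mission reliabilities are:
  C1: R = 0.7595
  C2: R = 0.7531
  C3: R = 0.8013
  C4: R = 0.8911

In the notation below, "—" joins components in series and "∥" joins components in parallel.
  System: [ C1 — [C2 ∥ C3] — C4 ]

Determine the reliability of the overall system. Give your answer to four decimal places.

0.6436

Parallel (C2 and C3): 1 − (1 − 0.753100)(1 − 0.801300) = 0.950941
Series (C1, [0.950941], and C4): 0.759500 × 0.950941 × 0.891100 = 0.6436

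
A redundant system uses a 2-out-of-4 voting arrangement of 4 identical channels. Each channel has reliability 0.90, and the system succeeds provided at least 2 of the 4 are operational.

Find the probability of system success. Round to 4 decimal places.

0.9963

R = Σ_{i=2}^{4} C(4,i) p^i (1−p)^{4−i} with p = 0.90
C(4,2)·0.90^2·0.10^2 = 0.048600
C(4,3)·0.90^3·0.10^1 = 0.291600
C(4,4)·0.90^4·0.10^0 = 0.656100
Sum = 0.9963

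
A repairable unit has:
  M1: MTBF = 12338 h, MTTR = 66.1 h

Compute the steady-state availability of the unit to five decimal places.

0.99467

A(M1) = MTBF/(MTBF+MTTR) = 12338/(12338+66.1) = 0.99467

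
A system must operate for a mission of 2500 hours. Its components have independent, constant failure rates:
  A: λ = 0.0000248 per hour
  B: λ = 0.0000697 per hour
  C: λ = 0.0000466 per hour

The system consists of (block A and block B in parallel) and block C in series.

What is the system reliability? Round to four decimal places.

0.8815

R(A) = exp(−0.0000248 × 2500) = 0.939883
R(B) = exp(−0.0000697 × 2500) = 0.840087
R(C) = exp(−0.0000466 × 2500) = 0.890030
Parallel (A and B): 1 − (1 − 0.939883)(1 − 0.840087) = 0.990387
Series ([0.990387] and C): 0.990387 × 0.890030 = 0.8815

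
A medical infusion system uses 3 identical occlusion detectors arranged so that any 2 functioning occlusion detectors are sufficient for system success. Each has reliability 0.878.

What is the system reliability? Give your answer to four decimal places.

0.9590

R = Σ_{i=2}^{3} C(3,i) p^i (1−p)^{3−i} with p = 0.878
C(3,2)·0.878^2·0.122^1 = 0.282144
C(3,3)·0.878^3·0.122^0 = 0.676836
Sum = 0.9590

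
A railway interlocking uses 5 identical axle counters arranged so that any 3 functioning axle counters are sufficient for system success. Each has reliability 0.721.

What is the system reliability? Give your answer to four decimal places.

0.8636

R = Σ_{i=3}^{5} C(5,i) p^i (1−p)^{5−i} with p = 0.721
C(5,3)·0.721^3·0.279^2 = 0.291752
C(5,4)·0.721^4·0.279^1 = 0.376977
C(5,5)·0.721^5·0.279^0 = 0.194839
Sum = 0.8636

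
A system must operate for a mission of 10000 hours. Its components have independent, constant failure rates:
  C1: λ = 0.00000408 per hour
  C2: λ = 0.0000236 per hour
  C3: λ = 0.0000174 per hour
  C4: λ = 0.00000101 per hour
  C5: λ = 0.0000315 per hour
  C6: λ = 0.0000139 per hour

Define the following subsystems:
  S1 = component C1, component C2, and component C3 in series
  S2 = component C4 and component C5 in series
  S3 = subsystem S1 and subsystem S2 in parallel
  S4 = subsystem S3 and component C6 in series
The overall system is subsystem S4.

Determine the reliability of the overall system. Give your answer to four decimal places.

R(C1) = exp(−0.00000408 × 10000) = 0.960021
R(C2) = exp(−0.0000236 × 10000) = 0.789781
R(C3) = exp(−0.0000174 × 10000) = 0.840297
R(C4) = exp(−0.00000101 × 10000) = 0.989951
R(C5) = exp(−0.0000315 × 10000) = 0.729789
R(C6) = exp(−0.0000139 × 10000) = 0.870228
Series (C1, C2, and C3): 0.960021 × 0.789781 × 0.840297 = 0.637119
Series (C4 and C5): 0.989951 × 0.729789 = 0.722455
Parallel ([0.637119] and [0.722455]): 1 − (1 − 0.637119)(1 − 0.722455) = 0.899284
Series ([0.899284] and C6): 0.899284 × 0.870228 = 0.7826

0.7826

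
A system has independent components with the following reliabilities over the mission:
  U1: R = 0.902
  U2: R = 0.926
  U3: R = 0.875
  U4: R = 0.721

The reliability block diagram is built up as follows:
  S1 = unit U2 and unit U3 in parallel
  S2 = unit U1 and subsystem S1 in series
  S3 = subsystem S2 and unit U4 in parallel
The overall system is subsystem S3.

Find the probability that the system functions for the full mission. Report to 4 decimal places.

Parallel (U2 and U3): 1 − (1 − 0.926000)(1 − 0.875000) = 0.990750
Series (U1 and [0.990750]): 0.902000 × 0.990750 = 0.893657
Parallel ([0.893657] and U4): 1 − (1 − 0.893657)(1 − 0.721000) = 0.9703

0.9703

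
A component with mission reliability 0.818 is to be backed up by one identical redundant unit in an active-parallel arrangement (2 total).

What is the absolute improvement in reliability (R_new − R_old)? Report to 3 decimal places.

0.149

R_before = 0.818
R_after = 1 − (1 − 0.818)^2 = 0.967
ΔR = 0.967 − 0.818 = 0.149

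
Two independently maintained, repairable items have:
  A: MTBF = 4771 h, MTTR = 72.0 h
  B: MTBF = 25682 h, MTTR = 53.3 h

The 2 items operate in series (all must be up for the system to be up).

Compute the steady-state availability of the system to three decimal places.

0.983

A(A) = MTBF/(MTBF+MTTR) = 4771/(4771+72.0) = 0.985133
A(B) = MTBF/(MTBF+MTTR) = 25682/(25682+53.3) = 0.997929
Series availability: 0.985133 × 0.997929 = 0.983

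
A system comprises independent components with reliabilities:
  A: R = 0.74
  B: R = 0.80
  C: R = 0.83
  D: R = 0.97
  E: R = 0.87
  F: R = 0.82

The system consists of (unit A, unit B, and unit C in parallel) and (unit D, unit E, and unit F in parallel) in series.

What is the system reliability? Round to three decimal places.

0.990

Parallel (A, B, and C): 1 − (1 − 0.74000)(1 − 0.80000)(1 − 0.83000) = 0.99116
Parallel (D, E, and F): 1 − (1 − 0.97000)(1 − 0.87000)(1 − 0.82000) = 0.99930
Series ([0.99116] and [0.99930]): 0.99116 × 0.99930 = 0.990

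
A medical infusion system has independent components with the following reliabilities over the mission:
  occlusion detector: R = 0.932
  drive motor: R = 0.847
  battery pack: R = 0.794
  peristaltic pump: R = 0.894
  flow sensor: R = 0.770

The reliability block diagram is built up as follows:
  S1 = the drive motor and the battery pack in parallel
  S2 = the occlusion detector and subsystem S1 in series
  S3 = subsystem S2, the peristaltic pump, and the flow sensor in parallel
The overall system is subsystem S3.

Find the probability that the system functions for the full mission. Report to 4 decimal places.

Parallel (drive motor and battery pack): 1 − (1 − 0.847000)(1 − 0.794000) = 0.968482
Series (occlusion detector and [0.968482]): 0.932000 × 0.968482 = 0.902625
Parallel ([0.902625], peristaltic pump, and flow sensor): 1 − (1 − 0.902625)(1 − 0.894000)(1 − 0.770000) = 0.9976

0.9976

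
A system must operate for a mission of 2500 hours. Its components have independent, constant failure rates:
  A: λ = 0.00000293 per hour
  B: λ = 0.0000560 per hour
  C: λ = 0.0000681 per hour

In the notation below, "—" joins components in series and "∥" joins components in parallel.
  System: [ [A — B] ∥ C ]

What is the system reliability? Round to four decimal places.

0.9786

R(A) = exp(−0.00000293 × 2500) = 0.992702
R(B) = exp(−0.0000560 × 2500) = 0.869358
R(C) = exp(−0.0000681 × 2500) = 0.843454
Series (A and B): 0.992702 × 0.869358 = 0.863013
Parallel ([0.863013] and C): 1 − (1 − 0.863013)(1 − 0.843454) = 0.9786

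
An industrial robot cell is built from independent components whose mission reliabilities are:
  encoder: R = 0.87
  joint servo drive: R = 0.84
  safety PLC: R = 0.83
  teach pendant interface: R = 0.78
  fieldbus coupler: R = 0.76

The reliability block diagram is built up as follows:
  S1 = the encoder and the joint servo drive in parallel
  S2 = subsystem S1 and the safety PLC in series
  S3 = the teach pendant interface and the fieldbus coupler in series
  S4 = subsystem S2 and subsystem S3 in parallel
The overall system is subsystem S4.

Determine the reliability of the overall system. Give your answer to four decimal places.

0.9237

Parallel (encoder and joint servo drive): 1 − (1 − 0.870000)(1 − 0.840000) = 0.979200
Series ([0.979200] and safety PLC): 0.979200 × 0.830000 = 0.812736
Series (teach pendant interface and fieldbus coupler): 0.780000 × 0.760000 = 0.592800
Parallel ([0.812736] and [0.592800]): 1 − (1 − 0.812736)(1 − 0.592800) = 0.9237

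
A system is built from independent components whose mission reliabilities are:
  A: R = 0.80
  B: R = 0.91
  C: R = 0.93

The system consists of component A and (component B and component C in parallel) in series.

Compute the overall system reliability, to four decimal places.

0.7950

Parallel (B and C): 1 − (1 − 0.910000)(1 − 0.930000) = 0.993700
Series (A and [0.993700]): 0.800000 × 0.993700 = 0.7950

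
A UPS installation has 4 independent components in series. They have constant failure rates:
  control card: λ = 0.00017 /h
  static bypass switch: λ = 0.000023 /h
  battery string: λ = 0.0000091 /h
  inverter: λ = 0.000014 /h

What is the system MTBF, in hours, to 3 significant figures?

Series of exponential components: λ_sys = Σ λ_i
λ_sys = 0.00017 + 0.000023 + 0.0000091 + 0.000014 = 2.1610e-04 /h
MTBF = 1 / λ_sys = 4630 h

4630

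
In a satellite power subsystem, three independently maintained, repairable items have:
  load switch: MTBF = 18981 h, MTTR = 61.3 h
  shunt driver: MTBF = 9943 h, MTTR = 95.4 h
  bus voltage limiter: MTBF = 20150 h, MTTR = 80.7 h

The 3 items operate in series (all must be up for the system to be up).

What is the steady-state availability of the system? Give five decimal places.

0.98337

A(load switch) = MTBF/(MTBF+MTTR) = 18981/(18981+61.3) = 0.996781
A(shunt driver) = MTBF/(MTBF+MTTR) = 9943/(9943+95.4) = 0.990496
A(bus voltage limiter) = MTBF/(MTBF+MTTR) = 20150/(20150+80.7) = 0.996011
Series availability: 0.996781 × 0.990496 × 0.996011 = 0.98337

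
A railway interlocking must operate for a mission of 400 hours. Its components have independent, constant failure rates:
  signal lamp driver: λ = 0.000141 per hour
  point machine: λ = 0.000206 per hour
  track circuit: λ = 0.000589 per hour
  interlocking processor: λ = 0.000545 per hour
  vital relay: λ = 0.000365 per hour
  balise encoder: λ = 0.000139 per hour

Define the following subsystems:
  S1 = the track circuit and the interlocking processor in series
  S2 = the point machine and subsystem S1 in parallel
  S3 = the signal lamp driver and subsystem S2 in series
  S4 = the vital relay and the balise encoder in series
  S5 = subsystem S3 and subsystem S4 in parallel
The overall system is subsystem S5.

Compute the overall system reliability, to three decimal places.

R(signal lamp driver) = exp(−0.000141 × 400) = 0.94516
R(point machine) = exp(−0.000206 × 400) = 0.92090
R(track circuit) = exp(−0.000589 × 400) = 0.79010
R(interlocking processor) = exp(−0.000545 × 400) = 0.80413
R(vital relay) = exp(−0.000365 × 400) = 0.86416
R(balise encoder) = exp(−0.000139 × 400) = 0.94592
Series (track circuit and interlocking processor): 0.79010 × 0.80413 = 0.63534
Parallel (point machine and [0.63534]): 1 − (1 − 0.92090)(1 − 0.63534) = 0.97116
Series (signal lamp driver and [0.97116]): 0.94516 × 0.97116 = 0.91790
Series (vital relay and balise encoder): 0.86416 × 0.94592 = 0.81743
Parallel ([0.91790] and [0.81743]): 1 − (1 − 0.91790)(1 − 0.81743) = 0.985

0.985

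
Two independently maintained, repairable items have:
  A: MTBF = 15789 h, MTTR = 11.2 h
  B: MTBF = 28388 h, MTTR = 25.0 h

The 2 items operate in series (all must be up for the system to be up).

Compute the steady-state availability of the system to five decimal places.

A(A) = MTBF/(MTBF+MTTR) = 15789/(15789+11.2) = 0.999291
A(B) = MTBF/(MTBF+MTTR) = 28388/(28388+25.0) = 0.999120
Series availability: 0.999291 × 0.999120 = 0.99841

0.99841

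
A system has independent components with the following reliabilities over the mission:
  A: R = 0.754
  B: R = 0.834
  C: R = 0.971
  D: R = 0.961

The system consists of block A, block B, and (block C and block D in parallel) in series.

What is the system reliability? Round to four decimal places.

0.6281

Parallel (C and D): 1 − (1 − 0.971000)(1 − 0.961000) = 0.998869
Series (A, B, and [0.998869]): 0.754000 × 0.834000 × 0.998869 = 0.6281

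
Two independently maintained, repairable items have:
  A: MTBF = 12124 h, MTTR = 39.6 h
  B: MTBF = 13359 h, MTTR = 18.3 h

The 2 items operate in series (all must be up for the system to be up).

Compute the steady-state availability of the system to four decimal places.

0.9954

A(A) = MTBF/(MTBF+MTTR) = 12124/(12124+39.6) = 0.996744
A(B) = MTBF/(MTBF+MTTR) = 13359/(13359+18.3) = 0.998632
Series availability: 0.996744 × 0.998632 = 0.9954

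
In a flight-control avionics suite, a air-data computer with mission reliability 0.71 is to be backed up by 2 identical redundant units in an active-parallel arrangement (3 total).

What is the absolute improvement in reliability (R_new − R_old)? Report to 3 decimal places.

0.266

R_before = 0.71
R_after = 1 − (1 − 0.71)^3 = 0.976
ΔR = 0.976 − 0.71 = 0.266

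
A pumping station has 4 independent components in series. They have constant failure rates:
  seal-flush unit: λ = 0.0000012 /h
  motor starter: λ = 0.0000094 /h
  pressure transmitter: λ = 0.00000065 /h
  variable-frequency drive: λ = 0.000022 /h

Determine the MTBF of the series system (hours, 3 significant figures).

30100

Series of exponential components: λ_sys = Σ λ_i
λ_sys = 0.0000012 + 0.0000094 + 0.00000065 + 0.000022 = 3.3250e-05 /h
MTBF = 1 / λ_sys = 30100 h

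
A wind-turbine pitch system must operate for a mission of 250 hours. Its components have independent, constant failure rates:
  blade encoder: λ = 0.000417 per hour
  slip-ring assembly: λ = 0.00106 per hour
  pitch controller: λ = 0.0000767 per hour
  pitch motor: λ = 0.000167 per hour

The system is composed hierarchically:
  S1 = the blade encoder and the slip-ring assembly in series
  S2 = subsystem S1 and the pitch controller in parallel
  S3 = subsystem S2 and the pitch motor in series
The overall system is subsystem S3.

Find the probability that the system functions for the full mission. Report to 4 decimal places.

R(blade encoder) = exp(−0.000417 × 250) = 0.901000
R(slip-ring assembly) = exp(−0.00106 × 250) = 0.767206
R(pitch controller) = exp(−0.0000767 × 250) = 0.981008
R(pitch motor) = exp(−0.000167 × 250) = 0.959110
Series (blade encoder and slip-ring assembly): 0.901000 × 0.767206 = 0.691253
Parallel ([0.691253] and pitch controller): 1 − (1 − 0.691253)(1 − 0.981008) = 0.994136
Series ([0.994136] and pitch motor): 0.994136 × 0.959110 = 0.9535

0.9535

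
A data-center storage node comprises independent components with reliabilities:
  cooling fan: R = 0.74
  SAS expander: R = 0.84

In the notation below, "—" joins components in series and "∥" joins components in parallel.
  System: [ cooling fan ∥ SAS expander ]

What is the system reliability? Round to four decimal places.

Parallel (cooling fan and SAS expander): 1 − (1 − 0.740000)(1 − 0.840000) = 0.9584

0.9584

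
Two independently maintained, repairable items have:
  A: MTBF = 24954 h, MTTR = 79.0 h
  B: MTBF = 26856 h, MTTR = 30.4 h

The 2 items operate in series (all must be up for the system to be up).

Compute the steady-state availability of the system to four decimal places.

A(A) = MTBF/(MTBF+MTTR) = 24954/(24954+79.0) = 0.996844
A(B) = MTBF/(MTBF+MTTR) = 26856/(26856+30.4) = 0.998869
Series availability: 0.996844 × 0.998869 = 0.9957

0.9957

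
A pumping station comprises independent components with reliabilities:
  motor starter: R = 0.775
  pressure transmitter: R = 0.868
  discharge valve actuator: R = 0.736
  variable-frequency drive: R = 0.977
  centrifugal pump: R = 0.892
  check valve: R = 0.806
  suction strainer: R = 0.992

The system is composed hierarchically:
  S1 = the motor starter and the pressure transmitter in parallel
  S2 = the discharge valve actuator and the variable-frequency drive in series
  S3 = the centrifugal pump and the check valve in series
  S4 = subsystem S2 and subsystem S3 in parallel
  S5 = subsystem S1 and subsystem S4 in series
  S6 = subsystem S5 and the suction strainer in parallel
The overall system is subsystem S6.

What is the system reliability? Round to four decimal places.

0.9991

Parallel (motor starter and pressure transmitter): 1 − (1 − 0.775000)(1 − 0.868000) = 0.970300
Series (discharge valve actuator and variable-frequency drive): 0.736000 × 0.977000 = 0.719072
Series (centrifugal pump and check valve): 0.892000 × 0.806000 = 0.718952
Parallel ([0.719072] and [0.718952]): 1 − (1 − 0.719072)(1 − 0.718952) = 0.921046
Series ([0.970300] and [0.921046]): 0.970300 × 0.921046 = 0.893691
Parallel ([0.893691] and suction strainer): 1 − (1 − 0.893691)(1 − 0.992000) = 0.9991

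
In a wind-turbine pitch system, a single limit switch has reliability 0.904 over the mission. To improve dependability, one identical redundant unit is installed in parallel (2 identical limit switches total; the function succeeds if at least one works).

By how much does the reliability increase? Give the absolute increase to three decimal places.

0.087

R_before = 0.904
R_after = 1 − (1 − 0.904)^2 = 0.991
ΔR = 0.991 − 0.904 = 0.087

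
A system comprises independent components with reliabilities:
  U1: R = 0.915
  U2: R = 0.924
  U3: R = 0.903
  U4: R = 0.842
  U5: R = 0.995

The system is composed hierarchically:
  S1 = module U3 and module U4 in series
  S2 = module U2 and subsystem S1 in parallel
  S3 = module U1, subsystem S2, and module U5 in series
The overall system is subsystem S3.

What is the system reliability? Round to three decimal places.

Series (U3 and U4): 0.90300 × 0.84200 = 0.76033
Parallel (U2 and [0.76033]): 1 − (1 − 0.92400)(1 − 0.76033) = 0.98179
Series (U1, [0.98179], and U5): 0.91500 × 0.98179 × 0.99500 = 0.894

0.894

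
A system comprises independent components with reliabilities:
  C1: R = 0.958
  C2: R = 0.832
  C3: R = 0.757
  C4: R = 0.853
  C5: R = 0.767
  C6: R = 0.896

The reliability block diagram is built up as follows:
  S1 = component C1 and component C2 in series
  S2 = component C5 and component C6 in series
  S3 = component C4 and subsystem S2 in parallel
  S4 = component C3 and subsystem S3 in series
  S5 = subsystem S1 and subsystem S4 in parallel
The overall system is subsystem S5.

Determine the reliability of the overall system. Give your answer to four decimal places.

Series (C1 and C2): 0.958000 × 0.832000 = 0.797056
Series (C5 and C6): 0.767000 × 0.896000 = 0.687232
Parallel (C4 and [0.687232]): 1 − (1 − 0.853000)(1 − 0.687232) = 0.954023
Series (C3 and [0.954023]): 0.757000 × 0.954023 = 0.722195
Parallel ([0.797056] and [0.722195]): 1 − (1 − 0.797056)(1 − 0.722195) = 0.9436

0.9436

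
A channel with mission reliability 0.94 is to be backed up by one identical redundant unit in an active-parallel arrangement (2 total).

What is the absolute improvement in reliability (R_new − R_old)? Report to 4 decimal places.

0.0564

R_before = 0.94
R_after = 1 − (1 − 0.94)^2 = 0.9964
ΔR = 0.9964 − 0.94 = 0.0564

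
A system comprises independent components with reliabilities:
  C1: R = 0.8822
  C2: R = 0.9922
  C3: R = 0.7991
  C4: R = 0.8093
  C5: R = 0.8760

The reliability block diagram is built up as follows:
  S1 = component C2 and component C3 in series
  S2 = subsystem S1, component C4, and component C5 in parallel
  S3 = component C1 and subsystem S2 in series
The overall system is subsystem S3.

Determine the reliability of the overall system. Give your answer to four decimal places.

Series (C2 and C3): 0.992200 × 0.799100 = 0.792867
Parallel ([0.792867], C4, and C5): 1 − (1 − 0.792867)(1 − 0.809300)(1 − 0.876000) = 0.995102
Series (C1 and [0.995102]): 0.882200 × 0.995102 = 0.8779

0.8779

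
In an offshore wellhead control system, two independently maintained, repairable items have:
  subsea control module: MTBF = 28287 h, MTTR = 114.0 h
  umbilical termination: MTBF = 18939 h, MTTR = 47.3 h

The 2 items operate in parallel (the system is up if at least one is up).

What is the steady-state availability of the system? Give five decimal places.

0.99999

A(subsea control module) = MTBF/(MTBF+MTTR) = 28287/(28287+114.0) = 0.995986
A(umbilical termination) = MTBF/(MTBF+MTTR) = 18939/(18939+47.3) = 0.997509
Parallel availability: 1 − (1 − 0.995986)(1 − 0.997509) = 0.99999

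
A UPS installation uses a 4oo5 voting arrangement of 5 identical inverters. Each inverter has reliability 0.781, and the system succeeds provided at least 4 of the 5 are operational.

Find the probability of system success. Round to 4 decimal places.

0.6980

R = Σ_{i=4}^{5} C(5,i) p^i (1−p)^{5−i} with p = 0.781
C(5,4)·0.781^4·0.219^1 = 0.407397
C(5,5)·0.781^5·0.219^0 = 0.290573
Sum = 0.6980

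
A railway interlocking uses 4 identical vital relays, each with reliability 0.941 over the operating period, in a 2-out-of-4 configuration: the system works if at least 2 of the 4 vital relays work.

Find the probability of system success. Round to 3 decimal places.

R = Σ_{i=2}^{4} C(4,i) p^i (1−p)^{4−i} with p = 0.941
C(4,2)·0.941^2·0.059^2 = 0.01849
C(4,3)·0.941^3·0.059^1 = 0.19664
C(4,4)·0.941^4·0.059^0 = 0.78408
Sum = 0.999

0.999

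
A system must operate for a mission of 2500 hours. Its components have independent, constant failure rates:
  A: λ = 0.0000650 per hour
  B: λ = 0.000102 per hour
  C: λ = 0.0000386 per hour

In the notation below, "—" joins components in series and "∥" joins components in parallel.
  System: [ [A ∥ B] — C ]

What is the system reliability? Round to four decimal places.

R(A) = exp(−0.0000650 × 2500) = 0.850016
R(B) = exp(−0.000102 × 2500) = 0.774916
R(C) = exp(−0.0000386 × 2500) = 0.908010
Parallel (A and B): 1 − (1 − 0.850016)(1 − 0.774916) = 0.966241
Series ([0.966241] and C): 0.966241 × 0.908010 = 0.8774

0.8774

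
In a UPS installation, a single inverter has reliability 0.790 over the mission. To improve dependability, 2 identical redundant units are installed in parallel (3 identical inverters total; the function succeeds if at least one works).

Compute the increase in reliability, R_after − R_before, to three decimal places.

R_before = 0.790
R_after = 1 − (1 − 0.790)^3 = 0.991
ΔR = 0.991 − 0.790 = 0.201

0.201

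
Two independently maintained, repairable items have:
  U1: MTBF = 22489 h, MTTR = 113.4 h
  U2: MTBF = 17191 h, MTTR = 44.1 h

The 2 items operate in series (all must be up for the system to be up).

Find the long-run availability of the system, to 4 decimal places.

A(U1) = MTBF/(MTBF+MTTR) = 22489/(22489+113.4) = 0.994983
A(U2) = MTBF/(MTBF+MTTR) = 17191/(17191+44.1) = 0.997441
Series availability: 0.994983 × 0.997441 = 0.9924

0.9924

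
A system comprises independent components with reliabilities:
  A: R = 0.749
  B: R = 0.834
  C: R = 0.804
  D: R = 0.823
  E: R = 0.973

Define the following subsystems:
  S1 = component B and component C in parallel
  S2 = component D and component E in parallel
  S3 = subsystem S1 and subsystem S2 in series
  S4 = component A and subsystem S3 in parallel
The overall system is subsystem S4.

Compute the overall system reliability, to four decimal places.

Parallel (B and C): 1 − (1 − 0.834000)(1 − 0.804000) = 0.967464
Parallel (D and E): 1 − (1 − 0.823000)(1 − 0.973000) = 0.995221
Series ([0.967464] and [0.995221]): 0.967464 × 0.995221 = 0.962840
Parallel (A and [0.962840]): 1 − (1 − 0.749000)(1 − 0.962840) = 0.9907

0.9907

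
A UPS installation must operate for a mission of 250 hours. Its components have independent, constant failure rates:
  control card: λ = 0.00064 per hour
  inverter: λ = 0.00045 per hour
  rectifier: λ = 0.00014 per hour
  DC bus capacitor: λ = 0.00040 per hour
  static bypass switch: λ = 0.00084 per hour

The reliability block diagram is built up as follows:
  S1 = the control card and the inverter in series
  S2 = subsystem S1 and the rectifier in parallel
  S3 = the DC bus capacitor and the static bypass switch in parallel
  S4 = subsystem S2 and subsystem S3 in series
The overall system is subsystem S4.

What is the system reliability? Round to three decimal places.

0.974

R(control card) = exp(−0.00064 × 250) = 0.85214
R(inverter) = exp(−0.00045 × 250) = 0.89360
R(rectifier) = exp(−0.00014 × 250) = 0.96561
R(DC bus capacitor) = exp(−0.00040 × 250) = 0.90484
R(static bypass switch) = exp(−0.00084 × 250) = 0.81058
Series (control card and inverter): 0.85214 × 0.89360 = 0.76147
Parallel ([0.76147] and rectifier): 1 − (1 − 0.76147)(1 − 0.96561) = 0.99180
Parallel (DC bus capacitor and static bypass switch): 1 − (1 − 0.90484)(1 − 0.81058) = 0.98197
Series ([0.99180] and [0.98197]): 0.99180 × 0.98197 = 0.974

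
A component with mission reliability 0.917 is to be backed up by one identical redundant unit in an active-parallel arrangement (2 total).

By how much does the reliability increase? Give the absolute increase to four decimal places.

R_before = 0.917
R_after = 1 − (1 − 0.917)^2 = 0.9931
ΔR = 0.9931 − 0.917 = 0.0761

0.0761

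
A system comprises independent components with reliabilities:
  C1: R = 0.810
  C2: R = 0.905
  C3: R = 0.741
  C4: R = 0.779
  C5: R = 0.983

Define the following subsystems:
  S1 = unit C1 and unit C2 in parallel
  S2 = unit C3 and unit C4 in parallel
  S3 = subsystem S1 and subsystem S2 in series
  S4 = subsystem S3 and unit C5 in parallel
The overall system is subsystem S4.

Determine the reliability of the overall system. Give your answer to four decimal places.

0.9987

Parallel (C1 and C2): 1 − (1 − 0.810000)(1 − 0.905000) = 0.981950
Parallel (C3 and C4): 1 − (1 − 0.741000)(1 − 0.779000) = 0.942761
Series ([0.981950] and [0.942761]): 0.981950 × 0.942761 = 0.925744
Parallel ([0.925744] and C5): 1 − (1 − 0.925744)(1 − 0.983000) = 0.9987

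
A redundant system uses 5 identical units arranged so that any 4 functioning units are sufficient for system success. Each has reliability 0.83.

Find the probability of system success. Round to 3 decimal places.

0.797

R = Σ_{i=4}^{5} C(5,i) p^i (1−p)^{5−i} with p = 0.83
C(5,4)·0.83^4·0.17^1 = 0.40340
C(5,5)·0.83^5·0.17^0 = 0.39390
Sum = 0.797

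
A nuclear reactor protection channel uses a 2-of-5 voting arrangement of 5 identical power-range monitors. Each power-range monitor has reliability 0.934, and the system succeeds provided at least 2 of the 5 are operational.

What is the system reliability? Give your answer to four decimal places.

R = Σ_{i=2}^{5} C(5,i) p^i (1−p)^{5−i} with p = 0.934
C(5,2)·0.934^2·0.066^3 = 0.002508
C(5,3)·0.934^3·0.066^2 = 0.035492
C(5,4)·0.934^4·0.066^1 = 0.251132
C(5,5)·0.934^5·0.066^0 = 0.710779
Sum = 0.9999

0.9999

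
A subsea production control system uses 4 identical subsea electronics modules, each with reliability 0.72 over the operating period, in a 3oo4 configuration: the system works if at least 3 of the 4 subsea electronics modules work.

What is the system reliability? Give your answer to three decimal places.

R = Σ_{i=3}^{4} C(4,i) p^i (1−p)^{4−i} with p = 0.72
C(4,3)·0.72^3·0.28^1 = 0.41804
C(4,4)·0.72^4·0.28^0 = 0.26874
Sum = 0.687

0.687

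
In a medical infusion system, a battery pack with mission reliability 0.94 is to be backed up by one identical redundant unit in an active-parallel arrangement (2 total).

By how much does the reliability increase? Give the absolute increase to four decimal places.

R_before = 0.94
R_after = 1 − (1 − 0.94)^2 = 0.9964
ΔR = 0.9964 − 0.94 = 0.0564

0.0564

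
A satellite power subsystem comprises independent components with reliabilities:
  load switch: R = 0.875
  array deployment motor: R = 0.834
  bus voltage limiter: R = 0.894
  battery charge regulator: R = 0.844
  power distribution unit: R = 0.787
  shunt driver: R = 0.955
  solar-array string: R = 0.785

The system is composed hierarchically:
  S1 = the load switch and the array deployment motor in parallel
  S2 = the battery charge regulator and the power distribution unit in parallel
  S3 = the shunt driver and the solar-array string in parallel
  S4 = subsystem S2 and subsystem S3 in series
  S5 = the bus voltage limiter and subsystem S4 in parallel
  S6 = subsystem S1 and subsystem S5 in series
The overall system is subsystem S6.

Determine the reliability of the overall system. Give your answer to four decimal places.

0.9748

Parallel (load switch and array deployment motor): 1 − (1 − 0.875000)(1 − 0.834000) = 0.979250
Parallel (battery charge regulator and power distribution unit): 1 − (1 − 0.844000)(1 − 0.787000) = 0.966772
Parallel (shunt driver and solar-array string): 1 − (1 − 0.955000)(1 − 0.785000) = 0.990325
Series ([0.966772] and [0.990325]): 0.966772 × 0.990325 = 0.957418
Parallel (bus voltage limiter and [0.957418]): 1 − (1 − 0.894000)(1 − 0.957418) = 0.995486
Series ([0.979250] and [0.995486]): 0.979250 × 0.995486 = 0.9748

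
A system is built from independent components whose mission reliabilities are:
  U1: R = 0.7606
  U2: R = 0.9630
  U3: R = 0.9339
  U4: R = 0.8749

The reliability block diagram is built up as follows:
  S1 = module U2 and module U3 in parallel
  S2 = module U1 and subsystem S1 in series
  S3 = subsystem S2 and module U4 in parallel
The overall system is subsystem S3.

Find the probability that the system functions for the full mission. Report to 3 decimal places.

Parallel (U2 and U3): 1 − (1 − 0.96300)(1 − 0.93390) = 0.99755
Series (U1 and [0.99755]): 0.76060 × 0.99755 = 0.75874
Parallel ([0.75874] and U4): 1 − (1 − 0.75874)(1 − 0.87490) = 0.970

0.970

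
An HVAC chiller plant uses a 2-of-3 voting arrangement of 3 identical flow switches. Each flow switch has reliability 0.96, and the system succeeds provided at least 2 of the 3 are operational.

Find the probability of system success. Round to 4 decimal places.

0.9953

R = Σ_{i=2}^{3} C(3,i) p^i (1−p)^{3−i} with p = 0.96
C(3,2)·0.96^2·0.04^1 = 0.110592
C(3,3)·0.96^3·0.04^0 = 0.884736
Sum = 0.9953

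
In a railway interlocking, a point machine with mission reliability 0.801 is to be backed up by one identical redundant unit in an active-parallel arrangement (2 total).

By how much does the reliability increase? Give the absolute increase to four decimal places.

R_before = 0.801
R_after = 1 − (1 − 0.801)^2 = 0.9604
ΔR = 0.9604 − 0.801 = 0.1594

0.1594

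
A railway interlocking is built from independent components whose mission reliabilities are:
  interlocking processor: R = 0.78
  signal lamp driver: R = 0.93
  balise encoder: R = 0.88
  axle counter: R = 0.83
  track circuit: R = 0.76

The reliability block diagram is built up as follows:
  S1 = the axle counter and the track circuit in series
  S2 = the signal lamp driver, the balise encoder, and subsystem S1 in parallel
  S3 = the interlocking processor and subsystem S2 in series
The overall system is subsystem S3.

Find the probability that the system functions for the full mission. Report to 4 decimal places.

0.7776

Series (axle counter and track circuit): 0.830000 × 0.760000 = 0.630800
Parallel (signal lamp driver, balise encoder, and [0.630800]): 1 − (1 − 0.930000)(1 − 0.880000)(1 − 0.630800) = 0.996899
Series (interlocking processor and [0.996899]): 0.780000 × 0.996899 = 0.7776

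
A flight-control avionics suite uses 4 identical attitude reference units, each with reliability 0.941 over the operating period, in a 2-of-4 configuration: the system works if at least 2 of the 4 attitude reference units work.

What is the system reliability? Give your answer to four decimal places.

0.9992

R = Σ_{i=2}^{4} C(4,i) p^i (1−p)^{4−i} with p = 0.941
C(4,2)·0.941^2·0.059^2 = 0.018494
C(4,3)·0.941^3·0.059^1 = 0.196644
C(4,4)·0.941^4·0.059^0 = 0.784077
Sum = 0.9992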